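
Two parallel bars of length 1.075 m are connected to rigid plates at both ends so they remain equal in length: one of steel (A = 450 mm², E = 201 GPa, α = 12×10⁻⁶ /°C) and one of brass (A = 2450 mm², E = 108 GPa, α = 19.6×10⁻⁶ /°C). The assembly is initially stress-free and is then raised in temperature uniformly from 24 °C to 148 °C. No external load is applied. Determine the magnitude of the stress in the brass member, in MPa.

σ ≈ 25.9 MPa (compressive)

Both members must finish at the same length. With the larger α, the brass tends to over-expand; the plates restrain it, putting the brass in compression and the steel in tension. With no external load the two internal forces are equal and opposite, magnitude P.
Setting the final lengths equal and cancelling L: (α₁ − α₂)ΔT = P/(A₁E₁) + P/(A₂E₂).
|α₁ − α₂|·ΔT = 7.6×10⁻⁶ × 124 = 0.0009424.
1/(A₁E₁) + 1/(A₂E₂) = 1/(450×201×10³) + 1/(2450×108×10³) = 1.484×10⁻⁸ N⁻¹.
P = 0.0009424 / 1.484×10⁻⁸ = 63520 N = 63.52 kN.
σ_{brass} = P/A₂ = 63520/2450 = 25.93 MPa, compressive.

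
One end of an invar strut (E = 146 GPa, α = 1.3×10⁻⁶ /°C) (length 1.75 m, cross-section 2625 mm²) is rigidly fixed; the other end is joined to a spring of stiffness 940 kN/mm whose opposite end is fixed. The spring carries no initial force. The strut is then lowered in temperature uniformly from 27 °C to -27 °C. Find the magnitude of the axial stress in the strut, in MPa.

σ ≈ 8.31 MPa (tensile)

If the spring were absent the strut would shorten by αΔT L = 1.3×10⁻⁶ × 54 × 1750 = 0.1229 mm.
With a force P in the spring, the elastic change of the strut is PL/(AE) and that of the spring is P/k; compatibility requires their sum to equal δ_free.
So P = δ_free / [L/(AE) + 1/k] = 0.1229 / [ 1750/(2625×146×10³) + 1/(940×10³) ].
P = 0.1229 / 5.63×10⁻⁶ = 21820 N.
σ = P/A = 21820/2625 = 8.313 MPa.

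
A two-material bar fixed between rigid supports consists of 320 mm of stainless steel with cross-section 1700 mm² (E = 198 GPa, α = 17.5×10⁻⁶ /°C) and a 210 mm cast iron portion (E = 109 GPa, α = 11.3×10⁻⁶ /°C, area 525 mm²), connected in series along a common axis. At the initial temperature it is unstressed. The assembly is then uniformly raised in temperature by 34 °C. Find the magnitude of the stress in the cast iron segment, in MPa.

With the walls removed the bar would change length by δ_free = Σ αᵢΔT Lᵢ = 17.5×10⁻⁶×34×320 + 11.3×10⁻⁶×34×210 = 0.2711 mm.
Since the ends are fixed, an axial force P builds up, equal in every segment, with P · Σ Lᵢ/(AᵢEᵢ) = δ_free.
The series flexibility is Σ Lᵢ/(AᵢEᵢ) = 320/(1700×198×10³) + 210/(525×109×10³) = 4.62×10⁻⁶ mm/N.
Hence P = δ_free / Σ(L/AE) = 0.2711/4.62×10⁻⁶ = 58.67 kN (compressive).
σ_{cast iron} = P / A = 58670 / 525 = 111.8 MPa.

σ ≈ 112 MPa (compressive)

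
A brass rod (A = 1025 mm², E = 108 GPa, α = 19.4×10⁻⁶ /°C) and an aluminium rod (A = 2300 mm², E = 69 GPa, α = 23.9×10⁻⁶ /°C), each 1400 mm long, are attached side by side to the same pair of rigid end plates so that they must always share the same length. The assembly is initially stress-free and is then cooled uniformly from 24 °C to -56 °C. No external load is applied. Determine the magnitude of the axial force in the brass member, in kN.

P ≈ 23.5 kN (compressive in the brass)

The aluminium has the larger α, so on cooling it would change length more than the brass if both were free. The rigid plates force a common final length, so the aluminium is put into tension and the brass into compression, with equal and opposite forces P (no external load).
Equating the net (thermal + elastic) strains gives |α₁ − α₂|·ΔT = P·[1/(A₁E₁) + 1/(A₂E₂)].
|α₁ − α₂|·ΔT = 4.5×10⁻⁶ × 80 = 0.00036.
1/(A₁E₁) + 1/(A₂E₂) = 1/(1025×108×10³) + 1/(2300×69×10³) = 1.533×10⁻⁸ N⁻¹.
P = 0.00036 / 1.533×10⁻⁸ = 23480 N = 23.48 kN.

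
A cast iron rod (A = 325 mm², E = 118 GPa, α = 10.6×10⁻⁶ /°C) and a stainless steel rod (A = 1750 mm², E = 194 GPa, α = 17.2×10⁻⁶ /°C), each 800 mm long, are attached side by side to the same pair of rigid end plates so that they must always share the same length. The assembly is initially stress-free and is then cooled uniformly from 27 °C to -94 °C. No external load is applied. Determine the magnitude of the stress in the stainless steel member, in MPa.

σ ≈ 15.7 MPa (tensile)

Equilibrium of a rigid end plate with no external load gives equal and opposite internal forces ±P in the two members. Since α_{stainless steel} > α_{cast iron}, cooling drives the stainless steel into tension and the cast iron into compression.
Setting the final lengths equal and cancelling L: (α₁ − α₂)ΔT = P/(A₁E₁) + P/(A₂E₂).
|α₁ − α₂|·ΔT = 6.6×10⁻⁶ × 121 = 0.0007986.
1/(A₁E₁) + 1/(A₂E₂) = 1/(325×118×10³) + 1/(1750×194×10³) = 2.902×10⁻⁸ N⁻¹.
P = 0.0007986 / 2.902×10⁻⁸ = 27520 N = 27.52 kN.
σ_{stainless steel} = P/A₂ = 27520/1750 = 15.72 MPa, tensile.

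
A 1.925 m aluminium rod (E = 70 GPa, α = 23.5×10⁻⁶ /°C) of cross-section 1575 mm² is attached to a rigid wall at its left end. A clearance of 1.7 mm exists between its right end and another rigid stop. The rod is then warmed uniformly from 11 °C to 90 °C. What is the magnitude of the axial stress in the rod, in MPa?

If the wall were absent the rod would grow by αΔT L = 23.5×10⁻⁶ × 79 × 1925 = 3.574 mm.
After closing the 1.7 mm clearance, 3.574 − 1.7 = 1.874 mm of expansion remains to be suppressed by the wall.
That suppressed elongation corresponds to σ = E·Δ/L = 70×10³ × 1.874/1925 = 68.14 MPa.

σ ≈ 68.1 MPa (compressive)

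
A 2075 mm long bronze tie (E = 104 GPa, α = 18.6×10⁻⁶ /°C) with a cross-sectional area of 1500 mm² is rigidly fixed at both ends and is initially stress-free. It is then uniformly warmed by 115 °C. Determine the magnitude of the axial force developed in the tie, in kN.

With zero net strain, σ = E·αΔT = 104 GPa × 18.6×10⁻⁶ × 115 = 222.5 MPa.
Then P = σA = 222.5 × 1500 mm² = 333.7 kN, compressive.

P ≈ 334 kN (compressive)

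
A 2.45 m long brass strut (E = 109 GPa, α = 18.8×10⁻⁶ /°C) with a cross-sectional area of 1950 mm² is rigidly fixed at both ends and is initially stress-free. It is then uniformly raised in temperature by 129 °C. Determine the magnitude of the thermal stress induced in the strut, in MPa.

The supports are rigid, so the total axial strain is zero. The restrained thermal strain is ε = αΔT = 18.8×10⁻⁶ × 129 = 2425.2×10⁻⁶.
Hence σ = E·αΔT = 109×10³ × 2425.2×10⁻⁶ = 264.3 MPa, compressive.

σ ≈ 264 MPa (compressive)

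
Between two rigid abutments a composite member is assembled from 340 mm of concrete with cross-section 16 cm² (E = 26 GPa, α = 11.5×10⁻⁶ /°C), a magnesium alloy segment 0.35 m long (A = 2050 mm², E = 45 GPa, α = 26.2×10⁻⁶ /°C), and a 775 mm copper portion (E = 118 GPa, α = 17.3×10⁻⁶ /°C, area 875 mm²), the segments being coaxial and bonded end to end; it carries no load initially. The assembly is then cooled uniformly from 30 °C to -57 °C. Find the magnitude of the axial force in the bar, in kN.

If the supports were absent, the total length change would be Σ αᵢΔT Lᵢ = 11.5×10⁻⁶×87×340 + 26.2×10⁻⁶×87×350 + 17.3×10⁻⁶×87×775 = 2.304 mm.
The rigid supports impose zero overall length change; the single axial force P common to all segments must satisfy P Σ Lᵢ/(AᵢEᵢ) = δ_free.
The series flexibility is Σ Lᵢ/(AᵢEᵢ) = 340/(1600×26×10³) + 350/(2050×45×10³) + 775/(875×118×10³) = 1.947×10⁻⁵ mm/N.
P = 2.304 / 1.947×10⁻⁵ = 118300 N = 118.3 kN, tensile.

P ≈ 118 kN (tensile)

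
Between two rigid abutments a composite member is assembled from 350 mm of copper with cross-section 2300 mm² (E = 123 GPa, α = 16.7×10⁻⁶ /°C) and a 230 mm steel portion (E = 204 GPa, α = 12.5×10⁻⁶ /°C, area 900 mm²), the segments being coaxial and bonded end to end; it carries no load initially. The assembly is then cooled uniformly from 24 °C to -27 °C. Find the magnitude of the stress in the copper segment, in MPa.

σ ≈ 77.7 MPa (tensile)

If the supports were absent, the total length change would be Σ αᵢΔT Lᵢ = 16.7×10⁻⁶×51×350 + 12.5×10⁻⁶×51×230 = 0.4447 mm.
The rigid supports impose zero overall length change; the single axial force P common to all segments must satisfy P Σ Lᵢ/(AᵢEᵢ) = δ_free.
The series flexibility is Σ Lᵢ/(AᵢEᵢ) = 350/(2300×123×10³) + 230/(900×204×10³) = 2.49×10⁻⁶ mm/N.
P = 0.4447 / 2.49×10⁻⁶ = 178600 N = 178.6 kN, tensile.
σ_{copper} = P / A = 178600 / 2300 = 77.66 MPa.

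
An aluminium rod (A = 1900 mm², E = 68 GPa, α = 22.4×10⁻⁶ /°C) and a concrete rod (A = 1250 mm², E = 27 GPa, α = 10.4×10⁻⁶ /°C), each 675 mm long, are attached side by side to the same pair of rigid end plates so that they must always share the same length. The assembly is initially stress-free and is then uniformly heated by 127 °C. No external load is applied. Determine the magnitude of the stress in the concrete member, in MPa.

σ ≈ 32.6 MPa (tensile)

Both members must finish at the same length. With the larger α, the aluminium tends to over-expand; the plates restrain it, putting the aluminium in compression and the concrete in tension. With no external load the two internal forces are equal and opposite, magnitude P.
Equating the net (thermal + elastic) strains gives |α₁ − α₂|·ΔT = P·[1/(A₁E₁) + 1/(A₂E₂)].
|α₁ − α₂|·ΔT = 12×10⁻⁶ × 127 = 0.001524.
1/(A₁E₁) + 1/(A₂E₂) = 1/(1900×68×10³) + 1/(1250×27×10³) = 3.737×10⁻⁸ N⁻¹.
So P = 0.001524 / 3.737×10⁻⁸ = 40.78 kN.
σ_{concrete} = P/A₂ = 40780/1250 = 32.63 MPa, tensile.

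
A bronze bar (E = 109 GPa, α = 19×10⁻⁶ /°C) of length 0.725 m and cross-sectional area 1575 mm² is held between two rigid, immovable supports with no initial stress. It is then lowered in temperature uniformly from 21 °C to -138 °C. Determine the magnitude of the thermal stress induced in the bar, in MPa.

σ ≈ 329 MPa (tensile)

Because both ends are immovable the net strain is zero, and the suppressed thermal strain is αΔT = 19×10⁻⁶ × 159 = 3021×10⁻⁶.
The stress required to suppress this strain is σ = Eε = 109×10³ × 3021×10⁻⁶ = 329.3 MPa, tensile since the bar is trying to contract.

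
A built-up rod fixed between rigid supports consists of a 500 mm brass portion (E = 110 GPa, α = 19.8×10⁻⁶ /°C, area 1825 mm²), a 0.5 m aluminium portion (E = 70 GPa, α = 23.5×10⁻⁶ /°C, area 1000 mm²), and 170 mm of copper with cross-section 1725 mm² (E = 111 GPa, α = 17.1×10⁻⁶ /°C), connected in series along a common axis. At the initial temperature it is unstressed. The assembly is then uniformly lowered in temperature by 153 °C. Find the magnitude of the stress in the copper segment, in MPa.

If the supports were absent, the total length change would be Σ αᵢΔT Lᵢ = 19.8×10⁻⁶×153×500 + 23.5×10⁻⁶×153×500 + 17.1×10⁻⁶×153×170 = 3.757 mm.
The walls prevent any net length change, so an axial force P (same in every segment) develops. Compatibility: P · Σ Lᵢ/(AᵢEᵢ) = δ_free.
The series flexibility is Σ Lᵢ/(AᵢEᵢ) = 500/(1825×110×10³) + 500/(1000×70×10³) + 170/(1725×111×10³) = 1.052×10⁻⁵ mm/N.
Hence P = δ_free / Σ(L/AE) = 3.757/1.052×10⁻⁵ = 357.1 kN (tensile).
σ_{copper} = P / A = 357100 / 1725 = 207 MPa.

σ ≈ 207 MPa (tensile)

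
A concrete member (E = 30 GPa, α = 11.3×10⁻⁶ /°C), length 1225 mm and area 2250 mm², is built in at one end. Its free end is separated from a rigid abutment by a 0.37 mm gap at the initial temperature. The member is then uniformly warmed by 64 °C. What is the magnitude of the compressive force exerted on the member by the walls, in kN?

P ≈ 28.4 kN

If the wall were absent the member would grow by αΔT L = 11.3×10⁻⁶ × 64 × 1225 = 0.8859 mm.
After closing the 0.37 mm clearance, 0.8859 − 0.37 = 0.5159 mm of expansion remains to be suppressed by the wall.
So σ = E(δ_free − g)/L = 30×10³ × 0.5159/1225 = 12.63 MPa.
P = σA = 12.63 × 2250 = 28.43 kN.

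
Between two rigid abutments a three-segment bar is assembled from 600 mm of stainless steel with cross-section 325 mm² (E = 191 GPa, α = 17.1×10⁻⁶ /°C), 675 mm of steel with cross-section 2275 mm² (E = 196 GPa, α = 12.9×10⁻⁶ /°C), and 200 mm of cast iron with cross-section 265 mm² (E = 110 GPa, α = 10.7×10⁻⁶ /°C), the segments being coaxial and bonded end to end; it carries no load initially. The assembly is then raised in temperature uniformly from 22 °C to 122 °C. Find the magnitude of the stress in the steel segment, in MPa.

σ ≈ 51.4 MPa (compressive)

If the supports were absent, the total length change would be Σ αᵢΔT Lᵢ = 17.1×10⁻⁶×100×600 + 12.9×10⁻⁶×100×675 + 10.7×10⁻⁶×100×200 = 2.111 mm.
Since the ends are fixed, an axial force P builds up, equal in every segment, with P · Σ Lᵢ/(AᵢEᵢ) = δ_free.
Σ Lᵢ/(AᵢEᵢ) = 600/(325×191×10³) + 675/(2275×196×10³) + 200/(265×110×10³) = 1.804×10⁻⁵ mm/N.
Hence P = δ_free / Σ(L/AE) = 2.111/1.804×10⁻⁵ = 117 kN (compressive).
σ_{steel} = P / A = 117000 / 2275 = 51.43 MPa.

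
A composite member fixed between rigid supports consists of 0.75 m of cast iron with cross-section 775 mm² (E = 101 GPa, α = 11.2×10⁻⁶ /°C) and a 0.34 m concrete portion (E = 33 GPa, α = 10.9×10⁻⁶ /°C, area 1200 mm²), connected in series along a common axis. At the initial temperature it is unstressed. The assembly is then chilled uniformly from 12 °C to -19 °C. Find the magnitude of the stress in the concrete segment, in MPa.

Free thermal contraction of the whole bar: Σ αᵢΔT Lᵢ = 11.2×10⁻⁶×31×750 + 10.9×10⁻⁶×31×340 = 0.3753 mm.
The rigid supports impose zero overall length change; the single axial force P common to all segments must satisfy P Σ Lᵢ/(AᵢEᵢ) = δ_free.
Σ Lᵢ/(AᵢEᵢ) = 750/(775×101×10³) + 340/(1200×33×10³) = 1.817×10⁻⁵ mm/N.
So P = 0.3753 / 1.817×10⁻⁵ = 20.66 kN, tensile.
σ_{concrete} = P / A = 20660 / 1200 = 17.21 MPa.

σ ≈ 17.2 MPa (tensile)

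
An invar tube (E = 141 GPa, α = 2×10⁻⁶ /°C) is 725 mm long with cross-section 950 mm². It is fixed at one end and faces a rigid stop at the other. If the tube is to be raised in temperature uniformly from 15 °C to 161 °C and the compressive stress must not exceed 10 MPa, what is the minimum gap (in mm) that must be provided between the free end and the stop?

Free expansion if unrestrained: δ_free = αΔT L = 2×10⁻⁶ × 146 × 725 = 0.2117 mm.
A stress of 10 MPa corresponds to the wall pushing the tube back by σL/E = 10×725/(141×10³) = 0.05142 mm.
The gap must absorb the remainder: g_min = 0.2117 − 0.05142 = 0.1603 mm.

g ≈ 0.16 mm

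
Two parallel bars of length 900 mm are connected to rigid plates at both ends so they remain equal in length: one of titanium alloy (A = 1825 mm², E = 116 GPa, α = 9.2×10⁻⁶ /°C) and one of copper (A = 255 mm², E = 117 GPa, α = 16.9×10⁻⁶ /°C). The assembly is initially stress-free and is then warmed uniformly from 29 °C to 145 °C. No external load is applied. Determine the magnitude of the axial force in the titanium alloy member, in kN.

The copper has the larger α, so on heating it would change length more than the titanium alloy if both were free. The rigid plates force a common final length, so the copper is put into compression and the titanium alloy into tension, with equal and opposite forces P (no external load).
Setting the final lengths equal and cancelling L: (α₁ − α₂)ΔT = P/(A₁E₁) + P/(A₂E₂).
|α₁ − α₂|·ΔT = 7.7×10⁻⁶ × 116 = 0.0008932.
1/(A₁E₁) + 1/(A₂E₂) = 1/(1825×116×10³) + 1/(255×117×10³) = 3.824×10⁻⁸ N⁻¹.
So P = 0.0008932 / 3.824×10⁻⁸ = 23.36 kN.

P ≈ 23.4 kN (tensile in the titanium alloy)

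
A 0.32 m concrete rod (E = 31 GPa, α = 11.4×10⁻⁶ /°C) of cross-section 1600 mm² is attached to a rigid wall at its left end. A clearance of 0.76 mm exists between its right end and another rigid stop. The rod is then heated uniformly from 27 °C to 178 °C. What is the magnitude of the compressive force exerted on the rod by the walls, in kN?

P ≈ 0 kN

Free thermal elongation = αΔT L = 11.4×10⁻⁶ × 151 × 320 = 0.5508 mm.
Since δ_free = 0.551 mm is less than the 0.76 mm gap, the rod never touches the wall. No axial force develops.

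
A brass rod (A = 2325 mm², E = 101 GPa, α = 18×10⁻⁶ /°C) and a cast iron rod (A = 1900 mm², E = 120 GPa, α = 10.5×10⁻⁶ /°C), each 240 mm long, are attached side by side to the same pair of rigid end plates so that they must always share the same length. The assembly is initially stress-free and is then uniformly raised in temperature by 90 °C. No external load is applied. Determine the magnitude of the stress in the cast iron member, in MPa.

σ ≈ 41.1 MPa (tensile)

Equilibrium of a rigid end plate with no external load gives equal and opposite internal forces ±P in the two members. Since α_{brass} > α_{cast iron}, heating drives the brass into compression and the cast iron into tension.
Setting the final lengths equal and cancelling L: (α₁ − α₂)ΔT = P/(A₁E₁) + P/(A₂E₂).
|α₁ − α₂|·ΔT = 7.5×10⁻⁶ × 90 = 0.000675.
1/(A₁E₁) + 1/(A₂E₂) = 1/(2325×101×10³) + 1/(1900×120×10³) = 8.644×10⁻⁹ N⁻¹.
P = 0.000675 / 8.644×10⁻⁹ = 78080 N = 78.08 kN.
σ_{cast iron} = P/A₂ = 78080/1900 = 41.1 MPa, tensile.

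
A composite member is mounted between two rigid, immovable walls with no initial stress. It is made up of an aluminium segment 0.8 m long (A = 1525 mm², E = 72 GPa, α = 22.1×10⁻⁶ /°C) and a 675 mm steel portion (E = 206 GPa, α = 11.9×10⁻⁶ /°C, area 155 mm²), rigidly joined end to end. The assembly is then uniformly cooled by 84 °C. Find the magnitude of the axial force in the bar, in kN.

P ≈ 76 kN (tensile)

With the walls removed the bar would change length by δ_free = Σ αᵢΔT Lᵢ = 22.1×10⁻⁶×84×800 + 11.9×10⁻⁶×84×675 = 2.16 mm.
Since the ends are fixed, an axial force P builds up, equal in every segment, with P · Σ Lᵢ/(AᵢEᵢ) = δ_free.
The series flexibility is Σ Lᵢ/(AᵢEᵢ) = 800/(1525×72×10³) + 675/(155×206×10³) = 2.843×10⁻⁵ mm/N.
So P = 2.16 / 2.843×10⁻⁵ = 75.98 kN, tensile.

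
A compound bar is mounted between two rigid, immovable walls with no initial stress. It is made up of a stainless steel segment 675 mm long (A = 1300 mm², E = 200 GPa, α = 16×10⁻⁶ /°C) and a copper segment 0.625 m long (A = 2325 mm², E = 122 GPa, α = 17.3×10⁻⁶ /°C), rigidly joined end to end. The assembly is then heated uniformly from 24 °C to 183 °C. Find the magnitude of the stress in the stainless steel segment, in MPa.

σ ≈ 551 MPa (compressive)

If the supports were absent, the total length change would be Σ αᵢΔT Lᵢ = 16×10⁻⁶×159×675 + 17.3×10⁻⁶×159×625 = 3.436 mm.
The walls prevent any net length change, so an axial force P (same in every segment) develops. Compatibility: P · Σ Lᵢ/(AᵢEᵢ) = δ_free.
The series flexibility is Σ Lᵢ/(AᵢEᵢ) = 675/(1300×200×10³) + 625/(2325×122×10³) = 4.8×10⁻⁶ mm/N.
P = 3.436 / 4.8×10⁻⁶ = 716000 N = 716 kN, compressive.
σ_{stainless steel} = P / A = 716000 / 1300 = 550.8 MPa.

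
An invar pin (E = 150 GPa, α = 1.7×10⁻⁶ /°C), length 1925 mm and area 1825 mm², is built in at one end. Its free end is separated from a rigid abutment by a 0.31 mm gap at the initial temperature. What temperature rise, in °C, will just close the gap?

ΔT ≈ 94.7 °C

Contact occurs when the free expansion equals the gap: αΔT L = 0.31 mm.
ΔT = 0.31 / (1.7×10⁻⁶ × 1925) = 94.73 °C.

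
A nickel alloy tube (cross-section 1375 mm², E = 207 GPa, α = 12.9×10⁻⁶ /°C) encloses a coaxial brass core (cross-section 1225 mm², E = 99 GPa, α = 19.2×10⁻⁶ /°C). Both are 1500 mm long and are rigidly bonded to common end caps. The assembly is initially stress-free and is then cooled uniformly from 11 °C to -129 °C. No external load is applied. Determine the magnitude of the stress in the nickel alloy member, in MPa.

σ ≈ 54.5 MPa (compressive)

Both members must finish at the same length. With the larger α, the brass tends to over-contract; the plates restrain it, putting the brass in tension and the nickel alloy in compression. With no external load the two internal forces are equal and opposite, magnitude P.
Setting the final lengths equal and cancelling L: (α₁ − α₂)ΔT = P/(A₁E₁) + P/(A₂E₂).
|α₁ − α₂|·ΔT = 6.3×10⁻⁶ × 140 = 0.000882.
1/(A₁E₁) + 1/(A₂E₂) = 1/(1375×207×10³) + 1/(1225×99×10³) = 1.176×10⁻⁸ N⁻¹.
P = 0.000882 / 1.176×10⁻⁸ = 75010 N = 75.01 kN.
σ_{nickel alloy} = P/A₁ = 75010/1375 = 54.55 MPa, compressive.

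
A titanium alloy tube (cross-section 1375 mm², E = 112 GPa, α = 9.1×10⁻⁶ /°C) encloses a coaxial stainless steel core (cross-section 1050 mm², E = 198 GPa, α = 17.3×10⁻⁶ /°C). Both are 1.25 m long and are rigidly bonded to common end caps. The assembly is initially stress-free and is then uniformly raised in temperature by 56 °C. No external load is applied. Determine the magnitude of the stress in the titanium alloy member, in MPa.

σ ≈ 29.5 MPa (tensile)

The stainless steel has the larger α, so on heating it would change length more than the titanium alloy if both were free. The rigid plates force a common final length, so the stainless steel is put into compression and the titanium alloy into tension, with equal and opposite forces P (no external load).
Equating the net (thermal + elastic) strains gives |α₁ − α₂|·ΔT = P·[1/(A₁E₁) + 1/(A₂E₂)].
|α₁ − α₂|·ΔT = 8.2×10⁻⁶ × 56 = 0.0004592.
1/(A₁E₁) + 1/(A₂E₂) = 1/(1375×112×10³) + 1/(1050×198×10³) = 1.13×10⁻⁸ N⁻¹.
So P = 0.0004592 / 1.13×10⁻⁸ = 40.62 kN.
σ_{titanium alloy} = P/A₁ = 40620/1375 = 29.55 MPa, tensile.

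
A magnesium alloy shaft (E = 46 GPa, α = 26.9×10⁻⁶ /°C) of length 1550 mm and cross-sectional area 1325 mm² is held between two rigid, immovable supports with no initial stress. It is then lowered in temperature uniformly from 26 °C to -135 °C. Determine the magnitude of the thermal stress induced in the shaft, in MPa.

σ ≈ 199 MPa (tensile)

Because both ends are immovable the net strain is zero, and the suppressed thermal strain is αΔT = 26.9×10⁻⁶ × 161 = 4330.9×10⁻⁶.
The stress required to suppress this strain is σ = Eε = 46×10³ × 4330.9×10⁻⁶ = 199.2 MPa, tensile since the shaft is trying to contract.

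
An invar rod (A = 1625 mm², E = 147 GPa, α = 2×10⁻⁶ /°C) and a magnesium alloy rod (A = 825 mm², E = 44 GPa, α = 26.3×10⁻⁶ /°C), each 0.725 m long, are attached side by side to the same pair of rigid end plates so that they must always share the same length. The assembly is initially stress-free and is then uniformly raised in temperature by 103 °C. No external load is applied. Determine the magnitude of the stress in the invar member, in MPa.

Both members must finish at the same length. With the larger α, the magnesium alloy tends to over-expand; the plates restrain it, putting the magnesium alloy in compression and the invar in tension. With no external load the two internal forces are equal and opposite, magnitude P.
Setting the final lengths equal and cancelling L: (α₁ − α₂)ΔT = P/(A₁E₁) + P/(A₂E₂).
|α₁ − α₂|·ΔT = 24.3×10⁻⁶ × 103 = 0.002503.
1/(A₁E₁) + 1/(A₂E₂) = 1/(1625×147×10³) + 1/(825×44×10³) = 3.173×10⁻⁸ N⁻¹.
So P = 0.002503 / 3.173×10⁻⁸ = 78.87 kN.
σ_{invar} = P/A₁ = 78870/1625 = 48.54 MPa, tensile.

σ ≈ 48.5 MPa (tensile)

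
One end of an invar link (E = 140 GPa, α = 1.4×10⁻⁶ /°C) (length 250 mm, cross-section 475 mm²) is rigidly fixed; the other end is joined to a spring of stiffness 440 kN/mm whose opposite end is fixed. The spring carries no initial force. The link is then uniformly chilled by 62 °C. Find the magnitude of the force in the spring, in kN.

The unrestrained thermal change is αΔT L = 1.4×10⁻⁶ × 62 × 250 = 0.0217 mm.
With a force P in the spring, the elastic change of the link is PL/(AE) and that of the spring is P/k; compatibility requires their sum to equal δ_free.
P [ L/(AE) + 1/k ] = δ_free → P [ 250/(475×140×10³) + 1/(440×10³) ] = 0.0217.
P = 0.0217 / 6.032×10⁻⁶ = 3597 N.

P ≈ 3.6 kN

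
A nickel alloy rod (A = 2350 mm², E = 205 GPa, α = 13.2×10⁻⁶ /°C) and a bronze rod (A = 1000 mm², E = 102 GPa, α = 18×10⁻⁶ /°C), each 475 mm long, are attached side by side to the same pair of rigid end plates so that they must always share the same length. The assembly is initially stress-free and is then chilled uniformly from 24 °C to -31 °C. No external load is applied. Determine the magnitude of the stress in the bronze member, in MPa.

σ ≈ 22.2 MPa (tensile)

Equilibrium of a rigid end plate with no external load gives equal and opposite internal forces ±P in the two members. Since α_{bronze} > α_{nickel alloy}, cooling drives the bronze into tension and the nickel alloy into compression.
Equating the net (thermal + elastic) strains gives |α₁ − α₂|·ΔT = P·[1/(A₁E₁) + 1/(A₂E₂)].
|α₁ − α₂|·ΔT = 4.8×10⁻⁶ × 55 = 0.000264.
1/(A₁E₁) + 1/(A₂E₂) = 1/(2350×205×10³) + 1/(1000×102×10³) = 1.188×10⁻⁸ N⁻¹.
P = 0.000264 / 1.188×10⁻⁸ = 22220 N = 22.22 kN.
σ_{bronze} = P/A₂ = 22220/1000 = 22.22 MPa, tensile.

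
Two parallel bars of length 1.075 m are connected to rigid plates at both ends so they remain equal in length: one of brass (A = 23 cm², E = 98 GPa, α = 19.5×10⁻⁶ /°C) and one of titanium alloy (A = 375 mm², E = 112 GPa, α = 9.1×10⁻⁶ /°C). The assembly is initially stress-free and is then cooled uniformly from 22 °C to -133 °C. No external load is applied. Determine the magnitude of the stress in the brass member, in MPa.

σ ≈ 24.8 MPa (tensile)

The brass has the larger α, so on cooling it would change length more than the titanium alloy if both were free. The rigid plates force a common final length, so the brass is put into tension and the titanium alloy into compression, with equal and opposite forces P (no external load).
Setting the final lengths equal and cancelling L: (α₁ − α₂)ΔT = P/(A₁E₁) + P/(A₂E₂).
|α₁ − α₂|·ΔT = 10.4×10⁻⁶ × 155 = 0.001612.
1/(A₁E₁) + 1/(A₂E₂) = 1/(2300×98×10³) + 1/(375×112×10³) = 2.825×10⁻⁸ N⁻¹.
So P = 0.001612 / 2.825×10⁻⁸ = 57.07 kN.
σ_{brass} = P/A₁ = 57070/2300 = 24.81 MPa, tensile.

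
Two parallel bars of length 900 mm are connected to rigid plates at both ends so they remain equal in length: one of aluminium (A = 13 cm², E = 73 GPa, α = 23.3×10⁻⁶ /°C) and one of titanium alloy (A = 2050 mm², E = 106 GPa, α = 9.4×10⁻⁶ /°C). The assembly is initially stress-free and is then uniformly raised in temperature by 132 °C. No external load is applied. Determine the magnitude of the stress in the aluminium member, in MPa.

Both members must finish at the same length. With the larger α, the aluminium tends to over-expand; the plates restrain it, putting the aluminium in compression and the titanium alloy in tension. With no external load the two internal forces are equal and opposite, magnitude P.
Compatibility of the two members (thermal + elastic change equal): (α₁ − α₂)ΔT = P·[1/(A₁E₁) + 1/(A₂E₂)].
|α₁ − α₂|·ΔT = 13.9×10⁻⁶ × 132 = 0.001835.
1/(A₁E₁) + 1/(A₂E₂) = 1/(1300×73×10³) + 1/(2050×106×10³) = 1.514×10⁻⁸ N⁻¹.
So P = 0.001835 / 1.514×10⁻⁸ = 121.2 kN.
σ_{aluminium} = P/A₁ = 121200/1300 = 93.23 MPa, compressive.

σ ≈ 93.2 MPa (compressive)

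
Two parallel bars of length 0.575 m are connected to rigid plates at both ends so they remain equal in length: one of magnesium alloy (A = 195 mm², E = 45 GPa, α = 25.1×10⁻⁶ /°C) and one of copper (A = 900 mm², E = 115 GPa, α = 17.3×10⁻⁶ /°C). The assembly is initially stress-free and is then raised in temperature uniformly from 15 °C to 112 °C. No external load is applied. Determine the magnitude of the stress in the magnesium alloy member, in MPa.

Equilibrium of a rigid end plate with no external load gives equal and opposite internal forces ±P in the two members. Since α_{magnesium alloy} > α_{copper}, heating drives the magnesium alloy into compression and the copper into tension.
Setting the final lengths equal and cancelling L: (α₁ − α₂)ΔT = P/(A₁E₁) + P/(A₂E₂).
|α₁ − α₂|·ΔT = 7.8×10⁻⁶ × 97 = 0.0007566.
1/(A₁E₁) + 1/(A₂E₂) = 1/(195×45×10³) + 1/(900×115×10³) = 1.236×10⁻⁷ N⁻¹.
P = 0.0007566 / 1.236×10⁻⁷ = 6120 N = 6.12 kN.
σ_{magnesium alloy} = P/A₁ = 6120/195 = 31.39 MPa, compressive.

σ ≈ 31.4 MPa (compressive)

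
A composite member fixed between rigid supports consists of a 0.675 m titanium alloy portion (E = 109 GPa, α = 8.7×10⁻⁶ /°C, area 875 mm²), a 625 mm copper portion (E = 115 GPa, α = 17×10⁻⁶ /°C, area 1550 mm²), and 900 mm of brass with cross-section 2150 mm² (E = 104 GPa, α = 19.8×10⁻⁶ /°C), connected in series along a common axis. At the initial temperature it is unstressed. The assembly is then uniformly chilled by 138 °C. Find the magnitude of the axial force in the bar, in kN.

With the walls removed the bar would change length by δ_free = Σ αᵢΔT Lᵢ = 8.7×10⁻⁶×138×675 + 17×10⁻⁶×138×625 + 19.8×10⁻⁶×138×900 = 4.736 mm.
Since the ends are fixed, an axial force P builds up, equal in every segment, with P · Σ Lᵢ/(AᵢEᵢ) = δ_free.
The series flexibility is Σ Lᵢ/(AᵢEᵢ) = 675/(875×109×10³) + 625/(1550×115×10³) + 900/(2150×104×10³) = 1.461×10⁻⁵ mm/N.
Hence P = δ_free / Σ(L/AE) = 4.736/1.461×10⁻⁵ = 324.2 kN (tensile).

P ≈ 324 kN (tensile)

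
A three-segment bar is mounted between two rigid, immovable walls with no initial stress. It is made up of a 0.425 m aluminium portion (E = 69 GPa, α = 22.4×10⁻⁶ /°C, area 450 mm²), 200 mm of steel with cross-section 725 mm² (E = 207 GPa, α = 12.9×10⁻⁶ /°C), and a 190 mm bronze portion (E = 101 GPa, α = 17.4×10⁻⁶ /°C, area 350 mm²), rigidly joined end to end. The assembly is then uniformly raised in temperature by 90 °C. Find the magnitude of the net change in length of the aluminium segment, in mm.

|ΔL| ≈ 0.0737 mm

With the walls removed the bar would change length by δ_free = Σ αᵢΔT Lᵢ = 22.4×10⁻⁶×90×425 + 12.9×10⁻⁶×90×200 + 17.4×10⁻⁶×90×190 = 1.387 mm.
The walls prevent any net length change, so an axial force P (same in every segment) develops. Compatibility: P · Σ Lᵢ/(AᵢEᵢ) = δ_free.
Σ Lᵢ/(AᵢEᵢ) = 425/(450×69×10³) + 200/(725×207×10³) + 190/(350×101×10³) = 2.04×10⁻⁵ mm/N.
P = 1.387 / 2.04×10⁻⁵ = 67980 N = 67.98 kN, compressive.
For the aluminium segment, free thermal change = 22.4×10⁻⁶×90×425 = 0.8568 mm and elastic change from P = 67980×425/(450×69×10³) = 0.9305 mm; these oppose, so the net change is 0.0737 mm (segment shortens).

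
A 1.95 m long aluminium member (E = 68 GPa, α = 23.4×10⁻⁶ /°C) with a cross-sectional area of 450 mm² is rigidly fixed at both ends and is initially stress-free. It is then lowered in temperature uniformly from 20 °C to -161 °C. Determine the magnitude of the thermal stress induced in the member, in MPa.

σ ≈ 288 MPa (tensile)

Because both ends are immovable the net strain is zero, and the suppressed thermal strain is αΔT = 23.4×10⁻⁶ × 181 = 4235.4×10⁻⁶.
Hence σ = E·αΔT = 68×10³ × 4235.4×10⁻⁶ = 288 MPa, tensile.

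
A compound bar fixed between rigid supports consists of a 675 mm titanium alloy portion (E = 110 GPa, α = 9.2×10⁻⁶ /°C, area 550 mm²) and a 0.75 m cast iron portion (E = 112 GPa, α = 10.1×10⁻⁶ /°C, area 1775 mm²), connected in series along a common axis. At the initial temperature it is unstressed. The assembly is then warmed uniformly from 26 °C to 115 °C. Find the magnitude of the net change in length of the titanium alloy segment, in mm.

With the walls removed the bar would change length by δ_free = Σ αᵢΔT Lᵢ = 9.2×10⁻⁶×89×675 + 10.1×10⁻⁶×89×750 = 1.227 mm.
Since the ends are fixed, an axial force P builds up, equal in every segment, with P · Σ Lᵢ/(AᵢEᵢ) = δ_free.
Σ Lᵢ/(AᵢEᵢ) = 675/(550×110×10³) + 750/(1775×112×10³) = 1.493×10⁻⁵ mm/N.
Hence P = δ_free / Σ(L/AE) = 1.227/1.493×10⁻⁵ = 82.18 kN (compressive).
For the titanium alloy segment, free thermal change = 9.2×10⁻⁶×89×675 = 0.5527 mm and elastic change from P = 82180×675/(550×110×10³) = 0.9168 mm; these oppose, so the net change is 0.364 mm (segment shortens).

|ΔL| ≈ 0.364 mm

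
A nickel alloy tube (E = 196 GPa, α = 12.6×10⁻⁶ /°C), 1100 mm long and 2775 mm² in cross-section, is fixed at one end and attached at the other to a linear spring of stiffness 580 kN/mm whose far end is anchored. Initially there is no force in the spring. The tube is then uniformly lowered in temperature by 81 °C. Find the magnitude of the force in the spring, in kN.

P ≈ 300 kN

If the spring were absent the tube would shorten by αΔT L = 12.6×10⁻⁶ × 81 × 1100 = 1.123 mm.
Let P be the tensile force in the spring. The tube extends elastically by PL/(AE) and the spring stretches by P/k; together these equal δ_free.
So P = δ_free / [L/(AE) + 1/k] = 1.123 / [ 1100/(2775×196×10³) + 1/(580×10³) ].
P = 1.123 / 3.747×10⁻⁶ = 299700 N.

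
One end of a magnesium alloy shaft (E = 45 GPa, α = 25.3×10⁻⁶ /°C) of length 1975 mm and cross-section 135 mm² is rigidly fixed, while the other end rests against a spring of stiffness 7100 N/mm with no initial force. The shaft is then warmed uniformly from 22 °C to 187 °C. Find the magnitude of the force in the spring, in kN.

Free thermal expansion: δ_free = αΔT L = 25.3×10⁻⁶ × 165 × 1975 = 8.245 mm.
Let P be the compressive force at the spring. The shaft shortens elastically by PL/(AE) and the spring compresses by P/k; together these equal δ_free.
P [ L/(AE) + 1/k ] = δ_free → P [ 1975/(135×45×10³) + 1/(7100) ] = 8.245.
P = 8.245 / 0.0004659 = 17690 N.

P ≈ 17.7 kN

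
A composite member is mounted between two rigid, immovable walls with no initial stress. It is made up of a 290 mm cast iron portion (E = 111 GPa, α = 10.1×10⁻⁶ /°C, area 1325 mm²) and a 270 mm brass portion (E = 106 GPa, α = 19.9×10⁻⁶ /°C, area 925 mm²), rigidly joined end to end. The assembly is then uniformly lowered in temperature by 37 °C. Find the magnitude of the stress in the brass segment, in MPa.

Free thermal contraction of the whole bar: Σ αᵢΔT Lᵢ = 10.1×10⁻⁶×37×290 + 19.9×10⁻⁶×37×270 = 0.3072 mm.
The rigid supports impose zero overall length change; the single axial force P common to all segments must satisfy P Σ Lᵢ/(AᵢEᵢ) = δ_free.
Σ Lᵢ/(AᵢEᵢ) = 290/(1325×111×10³) + 270/(925×106×10³) = 4.725×10⁻⁶ mm/N.
Hence P = δ_free / Σ(L/AE) = 0.3072/4.725×10⁻⁶ = 65 kN (tensile).
σ_{brass} = P / A = 65000 / 925 = 70.27 MPa.

σ ≈ 70.3 MPa (tensile)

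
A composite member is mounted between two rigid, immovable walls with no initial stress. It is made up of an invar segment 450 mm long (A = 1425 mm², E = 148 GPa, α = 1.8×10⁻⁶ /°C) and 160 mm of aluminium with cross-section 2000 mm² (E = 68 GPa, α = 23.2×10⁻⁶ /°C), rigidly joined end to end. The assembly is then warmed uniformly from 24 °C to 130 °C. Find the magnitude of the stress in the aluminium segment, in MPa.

With the walls removed the bar would change length by δ_free = Σ αᵢΔT Lᵢ = 1.8×10⁻⁶×106×450 + 23.2×10⁻⁶×106×160 = 0.4793 mm.
The walls prevent any net length change, so an axial force P (same in every segment) develops. Compatibility: P · Σ Lᵢ/(AᵢEᵢ) = δ_free.
Σ Lᵢ/(AᵢEᵢ) = 450/(1425×148×10³) + 160/(2000×68×10³) = 3.31×10⁻⁶ mm/N.
P = 0.4793 / 3.31×10⁻⁶ = 144800 N = 144.8 kN, compressive.
σ_{aluminium} = P / A = 144800 / 2000 = 72.4 MPa.

σ ≈ 72.4 MPa (compressive)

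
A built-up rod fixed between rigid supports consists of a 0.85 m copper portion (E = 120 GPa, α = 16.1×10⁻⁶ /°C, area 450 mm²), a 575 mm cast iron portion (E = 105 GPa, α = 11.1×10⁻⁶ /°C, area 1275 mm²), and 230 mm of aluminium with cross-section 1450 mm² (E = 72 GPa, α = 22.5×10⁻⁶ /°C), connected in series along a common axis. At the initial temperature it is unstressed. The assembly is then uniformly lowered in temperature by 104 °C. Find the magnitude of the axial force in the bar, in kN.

If the supports were absent, the total length change would be Σ αᵢΔT Lᵢ = 16.1×10⁻⁶×104×850 + 11.1×10⁻⁶×104×575 + 22.5×10⁻⁶×104×230 = 2.625 mm.
The walls prevent any net length change, so an axial force P (same in every segment) develops. Compatibility: P · Σ Lᵢ/(AᵢEᵢ) = δ_free.
The series flexibility is Σ Lᵢ/(AᵢEᵢ) = 850/(450×120×10³) + 575/(1275×105×10³) + 230/(1450×72×10³) = 2.224×10⁻⁵ mm/N.
P = 2.625 / 2.224×10⁻⁵ = 118000 N = 118 kN, tensile.

P ≈ 118 kN (tensile)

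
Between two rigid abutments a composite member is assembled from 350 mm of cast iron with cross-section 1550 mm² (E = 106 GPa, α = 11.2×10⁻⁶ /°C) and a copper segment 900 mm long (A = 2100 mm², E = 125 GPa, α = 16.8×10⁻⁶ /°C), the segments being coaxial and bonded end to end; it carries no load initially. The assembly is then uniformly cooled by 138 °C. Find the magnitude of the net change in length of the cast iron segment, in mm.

If the supports were absent, the total length change would be Σ αᵢΔT Lᵢ = 11.2×10⁻⁶×138×350 + 16.8×10⁻⁶×138×900 = 2.628 mm.
Since the ends are fixed, an axial force P builds up, equal in every segment, with P · Σ Lᵢ/(AᵢEᵢ) = δ_free.
The series flexibility is Σ Lᵢ/(AᵢEᵢ) = 350/(1550×106×10³) + 900/(2100×125×10³) = 5.559×10⁻⁶ mm/N.
Hence P = δ_free / Σ(L/AE) = 2.628/5.559×10⁻⁶ = 472.7 kN (tensile).
For the cast iron segment, free thermal change = 11.2×10⁻⁶×138×350 = 0.541 mm and elastic change from P = 472700×350/(1550×106×10³) = 1.007 mm; these oppose, so the net change is 0.466 mm (segment lengthens).

|ΔL| ≈ 0.466 mm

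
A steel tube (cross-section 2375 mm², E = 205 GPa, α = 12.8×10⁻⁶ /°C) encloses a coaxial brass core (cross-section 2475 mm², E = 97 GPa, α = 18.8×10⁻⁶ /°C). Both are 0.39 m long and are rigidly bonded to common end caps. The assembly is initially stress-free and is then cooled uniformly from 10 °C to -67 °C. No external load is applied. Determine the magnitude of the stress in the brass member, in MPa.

σ ≈ 30 MPa (tensile)

Both members must finish at the same length. With the larger α, the brass tends to over-contract; the plates restrain it, putting the brass in tension and the steel in compression. With no external load the two internal forces are equal and opposite, magnitude P.
Compatibility of the two members (thermal + elastic change equal): (α₁ − α₂)ΔT = P·[1/(A₁E₁) + 1/(A₂E₂)].
|α₁ − α₂|·ΔT = 6×10⁻⁶ × 77 = 0.000462.
1/(A₁E₁) + 1/(A₂E₂) = 1/(2375×205×10³) + 1/(2475×97×10³) = 6.219×10⁻⁹ N⁻¹.
P = 0.000462 / 6.219×10⁻⁹ = 74290 N = 74.29 kN.
σ_{brass} = P/A₂ = 74290/2475 = 30.01 MPa, tensile.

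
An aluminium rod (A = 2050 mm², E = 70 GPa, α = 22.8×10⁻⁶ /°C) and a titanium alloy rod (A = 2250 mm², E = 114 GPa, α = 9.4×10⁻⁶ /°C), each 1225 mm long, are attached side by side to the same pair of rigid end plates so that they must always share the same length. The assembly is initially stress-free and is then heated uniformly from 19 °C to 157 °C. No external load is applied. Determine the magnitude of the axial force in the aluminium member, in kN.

P ≈ 170 kN (compressive in the aluminium)

Equilibrium of a rigid end plate with no external load gives equal and opposite internal forces ±P in the two members. Since α_{aluminium} > α_{titanium alloy}, heating drives the aluminium into compression and the titanium alloy into tension.
Equating the net (thermal + elastic) strains gives |α₁ − α₂|·ΔT = P·[1/(A₁E₁) + 1/(A₂E₂)].
|α₁ − α₂|·ΔT = 13.4×10⁻⁶ × 138 = 0.001849.
1/(A₁E₁) + 1/(A₂E₂) = 1/(2050×70×10³) + 1/(2250×114×10³) = 1.087×10⁻⁸ N⁻¹.
P = 0.001849 / 1.087×10⁻⁸ = 170200 N = 170.2 kN.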